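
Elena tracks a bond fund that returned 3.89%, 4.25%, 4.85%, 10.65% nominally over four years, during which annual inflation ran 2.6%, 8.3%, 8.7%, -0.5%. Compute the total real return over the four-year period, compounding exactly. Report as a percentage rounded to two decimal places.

Nominal growth factor = 1.0389 × 1.0425 × 1.0485 × 1.1065 = 1.256521
Price-level growth factor = 1.0260 × 1.0830 × 1.0870 × 0.9950 = 1.201790
Real growth factor = 1.256521 / 1.201790 = 1.045541
Total real return = 1.045541 − 1 → 4.55%.

4.55%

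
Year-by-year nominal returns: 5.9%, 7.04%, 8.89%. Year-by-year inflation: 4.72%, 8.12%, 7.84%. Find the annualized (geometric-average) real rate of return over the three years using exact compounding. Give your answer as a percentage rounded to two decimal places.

Nominal growth factor = 1.0590 × 1.0704 × 1.0889 = 1.23432652
Price-level growth factor = 1.0472 × 1.0812 × 1.0784 = 1.22099968
Real growth factor = 1.23432652 / 1.22099968 = 1.01091469
Annualized real rate = 1.01091469^(1/3) − 1 = 0.3625% → 0.36%.

0.36%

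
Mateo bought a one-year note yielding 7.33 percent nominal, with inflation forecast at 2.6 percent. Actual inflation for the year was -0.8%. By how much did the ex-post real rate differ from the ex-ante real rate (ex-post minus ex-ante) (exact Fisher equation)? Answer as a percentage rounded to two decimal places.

Ex-ante: (1 + 0.0733)/(1 + 0.0260) − 1 = 4.6101%
Ex-post: (1 + 0.0733)/(1 − 0.0080) − 1 = 8.1956%
Difference (ex-post − ex-ante) = 3.5854% → 3.59%.

3.59%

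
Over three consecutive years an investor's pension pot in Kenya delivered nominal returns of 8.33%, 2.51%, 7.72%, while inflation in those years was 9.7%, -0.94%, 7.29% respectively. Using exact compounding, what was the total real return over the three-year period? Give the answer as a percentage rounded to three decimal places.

2.600%

Nominal growth factor = 1.0833 × 1.0251 × 1.0772 = 1.196221
Price-level growth factor = 1.0970 × 0.9906 × 1.0729 = 1.165908
Real growth factor = 1.196221 / 1.165908 = 1.025999
Total real return = 1.025999 − 1 → 2.600%.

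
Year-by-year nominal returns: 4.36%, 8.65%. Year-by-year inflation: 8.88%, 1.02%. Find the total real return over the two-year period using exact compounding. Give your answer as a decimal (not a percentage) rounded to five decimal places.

Nominal growth factor = 1.0436 × 1.0865 = 1.133871
Price-level growth factor = 1.0888 × 1.0102 = 1.099906
Real growth factor = 1.133871 / 1.099906 = 1.030881
Total real return = 1.030881 − 1 → 0.03088.

0.03088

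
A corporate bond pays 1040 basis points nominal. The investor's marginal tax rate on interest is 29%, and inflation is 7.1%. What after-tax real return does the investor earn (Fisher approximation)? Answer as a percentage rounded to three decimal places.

0.284%

After-tax nominal return = 10.4% × (1 − 0.29) = 7.3840%.
r ≈ 7.3840% − 7.1% → 0.284%.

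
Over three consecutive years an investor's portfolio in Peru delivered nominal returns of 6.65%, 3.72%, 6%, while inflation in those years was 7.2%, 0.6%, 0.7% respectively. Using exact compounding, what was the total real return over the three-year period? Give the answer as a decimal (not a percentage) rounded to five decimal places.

Nominal growth factor = 1.0665 × 1.0372 × 1.0600 = 1.172544
Price-level growth factor = 1.0720 × 1.0060 × 1.0070 = 1.085981
Real growth factor = 1.172544 / 1.085981 = 1.079710
Total real return = 1.079710 − 1 → 0.07971.

0.07971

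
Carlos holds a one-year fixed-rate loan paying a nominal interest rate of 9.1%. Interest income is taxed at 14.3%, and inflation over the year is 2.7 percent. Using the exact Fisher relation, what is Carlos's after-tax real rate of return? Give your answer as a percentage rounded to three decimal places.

After-tax nominal return = 9.1% × (1 − 0.143) = 7.7987%.
1 + r = 1.077987 / 1.02700 = 1.049647
After-tax real rate = 1.049647 − 1 → 4.965%.

4.965%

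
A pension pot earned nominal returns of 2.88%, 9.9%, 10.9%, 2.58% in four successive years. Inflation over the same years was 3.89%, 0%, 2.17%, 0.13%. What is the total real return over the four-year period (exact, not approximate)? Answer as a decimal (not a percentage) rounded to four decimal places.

Compound the nominal returns: 1.0288 × 1.0990 × 1.1090 × 1.0258 = 1.286243.
Compound inflation: 1.0389 × 1.0000 × 1.0217 × 1.0013 = 1.062824.
Deflate: 1.286243 / 1.062824 = 1.210212.
Total real return = 1.210212 − 1 → 0.2102.

0.2102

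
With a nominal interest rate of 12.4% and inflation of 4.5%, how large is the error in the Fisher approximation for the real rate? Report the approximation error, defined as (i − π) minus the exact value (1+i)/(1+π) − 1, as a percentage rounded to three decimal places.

Approximate: r ≈ 12.400% − 4.500% = 7.9000%
Exact: (1 + 0.1240)/(1 + 0.0450) − 1 = 7.5598%
Error = 7.9000% − 7.5598% = 0.3402% → 0.340%.

0.340%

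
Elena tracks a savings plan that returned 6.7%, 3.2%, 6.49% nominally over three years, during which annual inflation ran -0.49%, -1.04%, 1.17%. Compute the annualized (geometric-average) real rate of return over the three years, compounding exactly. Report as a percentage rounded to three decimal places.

5.582%

Compound the nominal returns: 1.0670 × 1.0320 × 1.0649 = 1.17260825.
Compound inflation: 0.9951 × 0.9896 × 1.0117 = 0.99627255.
Deflate: 1.17260825 / 0.99627255 = 1.17699544.
Annualized real rate = 1.17699544^(1/3) − 1 = 5.5824% → 5.582%.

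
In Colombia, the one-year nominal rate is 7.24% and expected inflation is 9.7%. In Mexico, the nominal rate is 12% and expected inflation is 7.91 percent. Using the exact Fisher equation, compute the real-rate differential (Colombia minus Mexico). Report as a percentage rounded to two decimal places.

Colombia: (1 + 0.0724)/(1 + 0.0970) − 1 = -2.2425%
Mexico: (1 + 0.1200)/(1 + 0.0791) − 1 = 3.7902%
Differential = -2.2425% − 3.7902% = -6.0327% → -6.03%.

-6.03%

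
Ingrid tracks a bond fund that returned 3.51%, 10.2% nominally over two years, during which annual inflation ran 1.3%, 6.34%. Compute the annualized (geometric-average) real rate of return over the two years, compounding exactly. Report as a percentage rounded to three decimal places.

Nominal growth factor = 1.0351 × 1.1020 = 1.14068020
Price-level growth factor = 1.0130 × 1.0634 = 1.07722420
Real growth factor = 1.14068020 / 1.07722420 = 1.05890696
Annualized real rate = 1.05890696^(1/2) − 1 = 2.9032% → 2.903%.

2.903%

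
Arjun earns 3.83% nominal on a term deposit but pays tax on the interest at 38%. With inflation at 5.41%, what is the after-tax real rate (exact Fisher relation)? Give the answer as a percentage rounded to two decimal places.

-2.88%

After-tax nominal return = 3.83% × (1 − 0.38) = 2.3746%.
1 + r = 1.023746 / 1.05410 = 0.971204
After-tax real rate = 0.971204 − 1 → -2.88%.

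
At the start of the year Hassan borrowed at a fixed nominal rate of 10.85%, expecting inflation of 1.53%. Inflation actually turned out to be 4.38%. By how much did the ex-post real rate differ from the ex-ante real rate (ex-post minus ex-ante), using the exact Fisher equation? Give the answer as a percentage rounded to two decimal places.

-2.98%

Ex-ante: (1 + 0.1085)/(1 + 0.0153) − 1 = 9.1796%
Ex-post: (1 + 0.1085)/(1 + 0.0438) − 1 = 6.1985%
Difference (ex-post − ex-ante) = -2.9810% → -2.98%.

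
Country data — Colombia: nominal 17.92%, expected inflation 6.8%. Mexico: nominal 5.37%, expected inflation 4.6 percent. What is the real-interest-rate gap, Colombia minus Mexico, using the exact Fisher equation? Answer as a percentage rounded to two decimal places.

Colombia: (1 + 0.1792)/(1 + 0.0680) − 1 = 10.4120%
Mexico: (1 + 0.0537)/(1 + 0.0460) − 1 = 0.7361%
Differential = 10.4120% − 0.7361% = 9.6758% → 9.68%.

9.68%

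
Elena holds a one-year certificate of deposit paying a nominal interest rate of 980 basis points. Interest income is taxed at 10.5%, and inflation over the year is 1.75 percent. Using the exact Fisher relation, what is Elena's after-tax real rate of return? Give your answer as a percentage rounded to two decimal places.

After-tax nominal return = 9.8% × (1 − 0.105) = 8.7710%.
1 + r = 1.08771 / 1.01750 = 1.069002
After-tax real rate = 1.069002 − 1 → 6.90%.

6.90%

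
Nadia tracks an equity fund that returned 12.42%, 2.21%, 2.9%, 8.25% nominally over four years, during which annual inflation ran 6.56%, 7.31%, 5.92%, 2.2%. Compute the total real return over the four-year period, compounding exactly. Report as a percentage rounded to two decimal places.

Nominal growth factor = 1.1242 × 1.0221 × 1.0290 × 1.0825 = 1.279912
Price-level growth factor = 1.0656 × 1.0731 × 1.0592 × 1.0220 = 1.237836
Real growth factor = 1.279912 / 1.237836 = 1.033992
Total real return = 1.033992 − 1 → 3.40%.

3.40%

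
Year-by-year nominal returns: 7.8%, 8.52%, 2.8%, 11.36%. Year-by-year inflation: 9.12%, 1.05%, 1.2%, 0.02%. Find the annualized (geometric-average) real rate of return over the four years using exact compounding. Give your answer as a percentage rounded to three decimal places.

4.661%

Compound the nominal returns: 1.0780 × 1.0852 × 1.0280 × 1.1136 = 1.33921678.
Compound inflation: 1.0912 × 1.0105 × 1.0120 × 1.0002 = 1.11611267.
Deflate: 1.33921678 / 1.11611267 = 1.19989390.
Annualized real rate = 1.19989390^(1/4) − 1 = 4.6612% → 4.661%.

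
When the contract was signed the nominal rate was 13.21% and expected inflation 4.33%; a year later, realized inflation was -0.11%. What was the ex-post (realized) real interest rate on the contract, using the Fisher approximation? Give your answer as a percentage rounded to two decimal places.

13.32%

Ex-post: 13.21% − (-0.11%) = 13.320%
So the realized real rate is 13.32%.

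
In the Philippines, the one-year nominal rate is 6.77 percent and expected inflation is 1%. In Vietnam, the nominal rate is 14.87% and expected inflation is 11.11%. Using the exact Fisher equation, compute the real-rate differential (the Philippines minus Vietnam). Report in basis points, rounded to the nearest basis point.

233 basis points

The Philippines: (1 + 0.0677)/(1 + 0.0100) − 1 = 5.7129%
Vietnam: (1 + 0.1487)/(1 + 0.1111) − 1 = 3.3840%
Differential = 5.7129% − 3.3840% = 2.3288% → 233 basis points.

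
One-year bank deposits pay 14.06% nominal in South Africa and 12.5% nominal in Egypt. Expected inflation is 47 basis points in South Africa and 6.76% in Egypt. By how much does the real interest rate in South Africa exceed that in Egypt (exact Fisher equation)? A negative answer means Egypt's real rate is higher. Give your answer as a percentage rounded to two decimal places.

8.15%

South Africa: (1 + 0.1406)/(1 + 0.0047) − 1 = 13.5264%
Egypt: (1 + 0.1250)/(1 + 0.0676) − 1 = 5.3765%
Differential = 13.5264% − 5.3765% = 8.1499% → 8.15%.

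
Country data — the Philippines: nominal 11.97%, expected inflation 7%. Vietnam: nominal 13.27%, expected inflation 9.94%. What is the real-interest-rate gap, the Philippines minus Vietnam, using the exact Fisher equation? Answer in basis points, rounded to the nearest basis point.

The Philippines: (1 + 0.1197)/(1 + 0.0700) − 1 = 4.6449%
Vietnam: (1 + 0.1327)/(1 + 0.0994) − 1 = 3.0289%
Differential = 4.6449% − 3.0289% = 1.6159% → 162 basis points.

162 basis points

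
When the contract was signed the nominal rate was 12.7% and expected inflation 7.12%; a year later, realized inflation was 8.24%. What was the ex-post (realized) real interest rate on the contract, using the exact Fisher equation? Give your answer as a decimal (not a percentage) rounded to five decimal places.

Ex-post: (1 + 0.1270)/(1 + 0.0824) − 1 = 4.12047%
So the realized real rate is 0.04120.

0.04120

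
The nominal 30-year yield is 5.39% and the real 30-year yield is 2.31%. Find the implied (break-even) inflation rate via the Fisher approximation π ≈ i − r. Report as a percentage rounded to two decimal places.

π ≈ i − r = 5.39% − 2.31% → 3.08%.

3.08%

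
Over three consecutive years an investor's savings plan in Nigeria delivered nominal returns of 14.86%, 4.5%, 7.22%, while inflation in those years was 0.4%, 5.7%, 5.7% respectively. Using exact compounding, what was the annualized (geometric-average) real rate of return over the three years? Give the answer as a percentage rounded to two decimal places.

Nominal growth factor = 1.1486 × 1.0450 × 1.0722 = 1.28694772
Price-level growth factor = 1.0040 × 1.0570 × 1.0570 = 1.12171800
Real growth factor = 1.28694772 / 1.12171800 = 1.14730059
Annualized real rate = 1.14730059^(1/3) − 1 = 4.6869% → 4.69%.

4.69%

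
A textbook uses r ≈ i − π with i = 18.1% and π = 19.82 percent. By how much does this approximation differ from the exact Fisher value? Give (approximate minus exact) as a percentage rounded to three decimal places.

Approximate: r ≈ 18.100% − 19.820% = -1.7200%
Exact: (1 + 0.1810)/(1 + 0.1982) − 1 = -1.43549%
Error = -1.7200% − (-1.43549%) = -0.28451% → -0.285%.

-0.285%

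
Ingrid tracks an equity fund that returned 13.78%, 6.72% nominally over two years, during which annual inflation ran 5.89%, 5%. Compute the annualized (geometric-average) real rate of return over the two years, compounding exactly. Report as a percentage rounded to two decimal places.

4.50%

Nominal growth factor = 1.1378 × 1.0672 = 1.21426016
Price-level growth factor = 1.0589 × 1.0500 = 1.11184500
Real growth factor = 1.21426016 / 1.11184500 = 1.09211280
Annualized real rate = 1.09211280^(1/2) − 1 = 4.5042% → 4.50%.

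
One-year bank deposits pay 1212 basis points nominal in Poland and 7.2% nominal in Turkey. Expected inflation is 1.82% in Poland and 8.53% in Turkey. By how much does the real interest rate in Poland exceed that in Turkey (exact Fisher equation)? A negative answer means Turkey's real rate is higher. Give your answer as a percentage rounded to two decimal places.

Poland: (1 + 0.1212)/(1 + 0.0182) − 1 = 10.1159%
Turkey: (1 + 0.0720)/(1 + 0.0853) − 1 = -1.2255%
Differential = 10.1159% − (-1.2255%) = 11.3414% → 11.34%.

11.34%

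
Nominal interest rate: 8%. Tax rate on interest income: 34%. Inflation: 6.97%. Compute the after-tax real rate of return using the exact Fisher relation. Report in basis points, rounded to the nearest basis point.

After-tax nominal return = 8% × (1 − 0.34) = 5.2800%.
1 + r = 1.05280 / 1.06970 = 0.984201
After-tax real rate = 0.984201 − 1 → -158 basis points.

-158 basis points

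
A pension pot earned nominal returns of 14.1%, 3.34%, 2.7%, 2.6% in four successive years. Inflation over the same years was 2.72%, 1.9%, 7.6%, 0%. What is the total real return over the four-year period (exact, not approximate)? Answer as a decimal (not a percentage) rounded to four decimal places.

Nominal growth factor = 1.1410 × 1.0334 × 1.0270 × 1.0260 = 1.242430
Price-level growth factor = 1.0272 × 1.0190 × 1.0760 × 1.0000 = 1.126267
Real growth factor = 1.242430 / 1.126267 = 1.103140
Total real return = 1.103140 − 1 → 0.1031.

0.1031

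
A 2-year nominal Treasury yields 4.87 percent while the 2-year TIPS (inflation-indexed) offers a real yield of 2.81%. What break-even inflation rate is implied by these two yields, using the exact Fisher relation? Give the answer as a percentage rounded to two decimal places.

(1 + π) = (1 + i)/(1 + r) = 1.04870 / 1.02810 = 1.020037
Break-even inflation = 1.020037 − 1 → 2.00%.

2.00%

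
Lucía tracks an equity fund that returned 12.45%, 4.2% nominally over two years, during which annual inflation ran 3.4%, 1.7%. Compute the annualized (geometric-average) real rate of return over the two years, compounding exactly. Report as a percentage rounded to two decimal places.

5.56%

Compound the nominal returns: 1.1245 × 1.0420 = 1.17172900.
Compound inflation: 1.0340 × 1.0170 = 1.05157800.
Deflate: 1.17172900 / 1.05157800 = 1.11425781.
Annualized real rate = 1.11425781^(1/2) − 1 = 5.5584% → 5.56%.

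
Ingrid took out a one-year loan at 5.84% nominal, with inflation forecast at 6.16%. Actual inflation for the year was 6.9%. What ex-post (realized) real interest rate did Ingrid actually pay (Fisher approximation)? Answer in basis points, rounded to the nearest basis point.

Ex-post: 5.84% − 6.9% = -1.060%
So the realized real rate is -106 basis points.

-106 basis points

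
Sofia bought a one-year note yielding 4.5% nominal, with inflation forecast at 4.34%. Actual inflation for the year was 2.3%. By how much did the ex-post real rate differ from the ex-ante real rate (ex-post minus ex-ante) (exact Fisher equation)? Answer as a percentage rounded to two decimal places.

2.00%

Ex-ante: (1 + 0.0450)/(1 + 0.0434) − 1 = 0.1533%
Ex-post: (1 + 0.0450)/(1 + 0.0230) − 1 = 2.1505%
Difference (ex-post − ex-ante) = 1.9972% → 2.00%.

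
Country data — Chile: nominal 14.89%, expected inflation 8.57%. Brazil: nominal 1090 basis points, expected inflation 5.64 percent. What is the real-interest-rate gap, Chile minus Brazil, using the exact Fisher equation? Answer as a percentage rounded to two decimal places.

Chile: (1 + 0.1489)/(1 + 0.0857) − 1 = 5.8211%
Brazil: (1 + 0.1090)/(1 + 0.0564) − 1 = 4.9792%
Differential = 5.8211% − 4.9792% = 0.8420% → 0.84%.

0.84%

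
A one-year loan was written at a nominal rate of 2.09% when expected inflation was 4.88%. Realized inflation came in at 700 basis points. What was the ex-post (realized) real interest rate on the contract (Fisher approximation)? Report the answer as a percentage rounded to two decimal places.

-4.91%

Ex-post: 2.09% − 7% = -4.910%
So the realized real rate is -4.91%.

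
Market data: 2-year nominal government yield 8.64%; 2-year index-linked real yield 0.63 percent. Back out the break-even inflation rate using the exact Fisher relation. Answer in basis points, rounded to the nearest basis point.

796 basis points

(1 + π) = (1 + i)/(1 + r) = 1.08640 / 1.00630 = 1.079599
Break-even inflation = 1.079599 − 1 → 796 basis points.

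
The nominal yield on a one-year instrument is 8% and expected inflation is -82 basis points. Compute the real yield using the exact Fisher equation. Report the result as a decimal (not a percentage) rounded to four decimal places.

By the Fisher identity, 1 + r = (1 + i)/(1 + π).
1 + r = 1.08000 / 0.99180 = 1.088929
r = 1.088929 − 1 = 8.8929%, i.e. 0.0889.

0.0889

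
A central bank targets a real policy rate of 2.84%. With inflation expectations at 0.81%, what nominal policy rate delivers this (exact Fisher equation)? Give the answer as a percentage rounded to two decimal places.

(1 + i) = (1 + r)(1 + π) = 1.02840 × 1.00810 = 1.03673004
i = 1.03673004 − 1, so the required nominal rate is 3.67%.

3.67%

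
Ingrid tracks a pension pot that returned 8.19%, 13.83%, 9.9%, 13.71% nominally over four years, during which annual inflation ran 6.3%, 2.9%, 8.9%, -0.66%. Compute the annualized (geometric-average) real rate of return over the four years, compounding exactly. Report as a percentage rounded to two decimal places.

6.79%

Nominal growth factor = 1.0819 × 1.1383 × 1.0990 × 1.1371 = 1.53900563
Price-level growth factor = 1.0630 × 1.0290 × 1.0890 × 0.9934 = 1.18331583
Real growth factor = 1.53900563 / 1.18331583 = 1.30058737
Annualized real rate = 1.30058737^(1/4) − 1 = 6.7911% → 6.79%.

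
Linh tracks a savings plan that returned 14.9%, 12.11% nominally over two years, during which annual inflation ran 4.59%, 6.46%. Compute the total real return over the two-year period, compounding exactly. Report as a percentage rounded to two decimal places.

15.69%

Compound the nominal returns: 1.1490 × 1.1211 = 1.288144.
Compound inflation: 1.0459 × 1.0646 = 1.113465.
Deflate: 1.288144 / 1.113465 = 1.156879.
Total real return = 1.156879 − 1 → 15.69%.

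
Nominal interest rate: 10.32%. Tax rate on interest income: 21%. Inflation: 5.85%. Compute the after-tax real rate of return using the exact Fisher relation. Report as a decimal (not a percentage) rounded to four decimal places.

0.0218

After-tax nominal return = 10.32% × (1 − 0.21) = 8.1528%.
1 + r = 1.081528 / 1.05850 = 1.021755
After-tax real rate = 1.021755 − 1 → 0.0218.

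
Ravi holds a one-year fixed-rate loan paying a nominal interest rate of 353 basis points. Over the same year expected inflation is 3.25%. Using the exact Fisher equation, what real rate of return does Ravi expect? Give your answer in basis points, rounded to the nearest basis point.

27 basis points

By the Fisher equation, 1 + r = (1 + i)/(1 + π).
1 + r = 1.03530 / 1.03250 = 1.002712
r = 1.002712 − 1 = 0.2712%, i.e. 27 basis points.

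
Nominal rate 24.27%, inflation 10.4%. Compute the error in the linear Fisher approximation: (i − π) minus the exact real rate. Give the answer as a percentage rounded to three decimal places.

Approximate: r ≈ 24.270% − 10.400% = 13.8700%
Exact: (1 + 0.2427)/(1 + 0.1040) − 1 = 12.5634%
Error = 13.8700% − 12.5634% = 1.3066% → 1.307%.

1.307%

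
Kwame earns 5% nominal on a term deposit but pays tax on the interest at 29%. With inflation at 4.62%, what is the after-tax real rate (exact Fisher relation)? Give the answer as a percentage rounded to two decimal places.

After-tax nominal return = 5% × (1 − 0.29) = 3.5500%.
1 + r = 1.03550 / 1.04620 = 0.989773
After-tax real rate = 0.989773 − 1 → -1.02%.

-1.02%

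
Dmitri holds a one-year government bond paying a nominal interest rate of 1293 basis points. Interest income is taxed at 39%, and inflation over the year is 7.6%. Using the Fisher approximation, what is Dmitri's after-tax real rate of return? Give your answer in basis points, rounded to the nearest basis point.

29 basis points

After-tax nominal return = 12.93% × (1 − 0.39) = 7.8873%.
r ≈ 7.8873% − 7.6% → 29 basis points.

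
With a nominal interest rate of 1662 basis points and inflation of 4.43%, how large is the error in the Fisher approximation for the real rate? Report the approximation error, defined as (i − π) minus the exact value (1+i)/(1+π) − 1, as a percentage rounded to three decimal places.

0.517%

Approximate: r ≈ 16.620% − 4.430% = 12.1900%
Exact: (1 + 0.1662)/(1 + 0.0443) − 1 = 11.6729%
Error = 12.1900% − 11.6729% = 0.5171% → 0.517%.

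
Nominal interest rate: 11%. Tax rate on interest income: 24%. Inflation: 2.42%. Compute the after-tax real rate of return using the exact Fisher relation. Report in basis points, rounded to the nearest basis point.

After-tax nominal return = 11% × (1 − 0.24) = 8.3600%.
1 + r = 1.08360 / 1.02420 = 1.057996
After-tax real rate = 1.057996 − 1 → 580 basis points.

580 basis points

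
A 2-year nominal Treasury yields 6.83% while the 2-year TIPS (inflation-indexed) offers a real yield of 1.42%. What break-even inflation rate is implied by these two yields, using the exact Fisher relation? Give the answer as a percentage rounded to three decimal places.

(1 + π) = (1 + i)/(1 + r) = 1.06830 / 1.01420 = 1.053343
Break-even inflation = 1.053343 − 1 → 5.334%.

5.334%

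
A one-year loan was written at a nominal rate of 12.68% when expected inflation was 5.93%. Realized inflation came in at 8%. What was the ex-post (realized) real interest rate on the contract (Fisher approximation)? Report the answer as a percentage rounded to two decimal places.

Ex-post: 12.68% − 8% = 4.680%
So the realized real rate is 4.68%.

4.68%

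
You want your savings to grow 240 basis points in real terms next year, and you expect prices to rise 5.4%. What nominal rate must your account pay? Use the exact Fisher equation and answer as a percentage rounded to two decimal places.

(1 + i) = (1 + r)(1 + π) = 1.02400 × 1.05400 = 1.079296
i = 1.079296 − 1, so the required nominal rate is 7.93%.

7.93%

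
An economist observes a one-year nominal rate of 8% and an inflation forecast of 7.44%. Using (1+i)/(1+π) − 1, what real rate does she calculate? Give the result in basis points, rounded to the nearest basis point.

By the Fisher identity, 1 + r = (1 + i)/(1 + π).
1 + r = 1.08000 / 1.07440 = 1.005212
r = 1.005212 − 1 = 0.5212%, i.e. 52 basis points.

52 basis points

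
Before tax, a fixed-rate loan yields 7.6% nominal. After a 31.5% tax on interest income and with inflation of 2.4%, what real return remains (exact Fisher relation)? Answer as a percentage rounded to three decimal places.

After-tax nominal return = 7.6% × (1 − 0.315) = 5.2060%.
1 + r = 1.05206 / 1.02400 = 1.027402
After-tax real rate = 1.027402 − 1 → 2.740%.

2.740%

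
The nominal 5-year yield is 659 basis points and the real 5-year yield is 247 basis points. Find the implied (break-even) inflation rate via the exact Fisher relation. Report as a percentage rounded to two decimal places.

4.02%

(1 + π) = (1 + i)/(1 + r) = 1.06590 / 1.02470 = 1.040207
Break-even inflation = 1.040207 − 1 → 4.02%.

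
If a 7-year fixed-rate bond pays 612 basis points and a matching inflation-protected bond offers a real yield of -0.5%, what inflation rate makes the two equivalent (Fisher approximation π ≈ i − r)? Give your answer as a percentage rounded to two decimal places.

6.62%

π ≈ i − r = 6.12% − (-0.5%) → 6.62%.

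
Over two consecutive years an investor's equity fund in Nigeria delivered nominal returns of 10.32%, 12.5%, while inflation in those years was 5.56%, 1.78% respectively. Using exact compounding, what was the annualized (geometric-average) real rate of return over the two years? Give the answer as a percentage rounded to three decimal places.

7.479%

Compound the nominal returns: 1.1032 × 1.1250 = 1.24110000.
Compound inflation: 1.0556 × 1.0178 = 1.07438968.
Deflate: 1.24110000 / 1.07438968 = 1.15516746.
Annualized real rate = 1.15516746^(1/2) − 1 = 7.4787% → 7.479%.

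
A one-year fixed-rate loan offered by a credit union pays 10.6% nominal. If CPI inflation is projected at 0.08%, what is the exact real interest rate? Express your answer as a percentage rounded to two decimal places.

By the Fisher relation, 1 + r = (1 + i)/(1 + π).
1 + r = 1.10600 / 1.00080 = 1.105116
r = 1.105116 − 1 = 10.5116%, i.e. 10.51%.

10.51%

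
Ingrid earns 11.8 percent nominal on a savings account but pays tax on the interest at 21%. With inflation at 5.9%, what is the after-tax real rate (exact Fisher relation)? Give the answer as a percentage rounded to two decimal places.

After-tax nominal return = 11.8% × (1 − 0.21) = 9.3220%.
1 + r = 1.09322 / 1.05900 = 1.032314
After-tax real rate = 1.032314 − 1 → 3.23%.

3.23%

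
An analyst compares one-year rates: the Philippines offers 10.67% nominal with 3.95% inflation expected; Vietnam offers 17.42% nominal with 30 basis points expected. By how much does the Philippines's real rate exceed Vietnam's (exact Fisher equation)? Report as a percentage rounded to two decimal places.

The Philippines: (1 + 0.1067)/(1 + 0.0395) − 1 = 6.4646%
Vietnam: (1 + 0.1742)/(1 + 0.0030) − 1 = 17.0688%
Differential = 6.4646% − 17.0688% = -10.6041% → -10.60%.

-10.60%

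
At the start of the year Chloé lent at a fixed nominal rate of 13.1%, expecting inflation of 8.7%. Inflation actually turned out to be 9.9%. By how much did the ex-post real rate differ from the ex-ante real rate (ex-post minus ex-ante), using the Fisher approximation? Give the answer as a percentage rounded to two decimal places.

Ex-ante: 13.1% − 8.7% = 4.400%
Ex-post: 13.1% − 9.9% = 3.200%
Difference (ex-post − ex-ante) = -1.2000% → -1.20%.

-1.20%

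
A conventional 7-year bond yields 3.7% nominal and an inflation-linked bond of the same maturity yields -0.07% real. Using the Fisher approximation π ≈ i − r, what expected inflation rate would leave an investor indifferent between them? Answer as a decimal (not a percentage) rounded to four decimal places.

0.0377

π ≈ i − r = 3.7% − (-0.07%) → 0.0377.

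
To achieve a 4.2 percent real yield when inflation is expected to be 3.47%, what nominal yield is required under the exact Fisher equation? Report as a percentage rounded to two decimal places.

7.82%

(1 + i) = (1 + r)(1 + π) = 1.04200 × 1.03470 = 1.0781574
i = 1.0781574 − 1, so the required nominal rate is 7.82%.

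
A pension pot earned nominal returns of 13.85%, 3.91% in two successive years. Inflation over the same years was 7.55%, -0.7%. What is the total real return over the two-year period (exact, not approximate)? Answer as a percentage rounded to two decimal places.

Nominal growth factor = 1.1385 × 1.0391 = 1.183015
Price-level growth factor = 1.0755 × 0.9930 = 1.067972
Real growth factor = 1.183015 / 1.067972 = 1.107722
Total real return = 1.107722 − 1 → 10.77%.

10.77%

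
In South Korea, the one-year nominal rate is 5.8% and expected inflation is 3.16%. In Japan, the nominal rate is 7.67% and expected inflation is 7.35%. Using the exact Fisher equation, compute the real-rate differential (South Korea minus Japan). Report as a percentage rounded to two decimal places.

2.26%

South Korea: (1 + 0.0580)/(1 + 0.0316) − 1 = 2.5591%
Japan: (1 + 0.0767)/(1 + 0.0735) − 1 = 0.2981%
Differential = 2.5591% − 0.2981% = 2.2610% → 2.26%.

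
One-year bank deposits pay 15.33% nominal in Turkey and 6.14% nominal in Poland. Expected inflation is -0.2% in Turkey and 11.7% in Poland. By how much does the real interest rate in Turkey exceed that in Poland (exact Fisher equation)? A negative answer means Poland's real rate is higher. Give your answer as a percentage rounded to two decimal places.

Turkey: (1 + 0.1533)/(1 − 0.0020) − 1 = 15.5611%
Poland: (1 + 0.0614)/(1 + 0.1170) − 1 = -4.9776%
Differential = 15.5611% − (-4.9776%) = 20.5387% → 20.54%.

20.54%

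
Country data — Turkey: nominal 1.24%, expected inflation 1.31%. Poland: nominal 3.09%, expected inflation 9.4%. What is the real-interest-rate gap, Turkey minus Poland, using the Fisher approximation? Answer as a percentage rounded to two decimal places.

Turkey: 1.24% − 1.31% = -0.070%
Poland: 3.09% − 9.4% = -6.310%
Differential = 6.240% → 6.24%.

6.24%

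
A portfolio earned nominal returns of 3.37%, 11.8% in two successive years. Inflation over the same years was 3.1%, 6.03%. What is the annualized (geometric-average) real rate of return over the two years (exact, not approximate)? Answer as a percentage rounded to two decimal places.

Compound the nominal returns: 1.0337 × 1.1180 = 1.15567660.
Compound inflation: 1.0310 × 1.0603 = 1.09316930.
Deflate: 1.15567660 / 1.09316930 = 1.05717989.
Annualized real rate = 1.05717989^(1/2) − 1 = 2.8193% → 2.82%.

2.82%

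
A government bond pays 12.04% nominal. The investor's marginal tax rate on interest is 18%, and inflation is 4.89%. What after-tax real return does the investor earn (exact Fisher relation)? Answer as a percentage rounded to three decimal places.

4.751%

After-tax nominal return = 12.04% × (1 − 0.18) = 9.8728%.
1 + r = 1.098728 / 1.04890 = 1.04750501
After-tax real rate = 1.04750501 − 1 → 4.751%.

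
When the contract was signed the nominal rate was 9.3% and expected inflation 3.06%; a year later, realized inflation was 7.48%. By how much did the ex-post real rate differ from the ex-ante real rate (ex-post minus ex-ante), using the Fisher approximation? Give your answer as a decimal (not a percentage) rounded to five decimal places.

-0.04420

Ex-ante: 9.3% − 3.06% = 6.240%
Ex-post: 9.3% − 7.48% = 1.820%
Difference (ex-post − ex-ante) = -4.4200% → -0.04420.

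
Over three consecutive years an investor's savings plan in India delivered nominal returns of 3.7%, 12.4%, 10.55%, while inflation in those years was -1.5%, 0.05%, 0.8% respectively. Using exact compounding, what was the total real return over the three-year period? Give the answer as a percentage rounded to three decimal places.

Compound the nominal returns: 1.0370 × 1.1240 × 1.1055 = 1.288558.
Compound inflation: 0.9850 × 1.0005 × 1.0080 = 0.993376.
Deflate: 1.288558 / 0.993376 = 1.297149.
Total real return = 1.297149 − 1 → 29.715%.

29.715%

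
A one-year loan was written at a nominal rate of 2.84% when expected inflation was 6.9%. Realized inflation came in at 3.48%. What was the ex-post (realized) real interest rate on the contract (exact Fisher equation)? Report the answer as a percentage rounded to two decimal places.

-0.62%

Ex-post: (1 + 0.0284)/(1 + 0.0348) − 1 = -0.6185%
So the realized real rate is -0.62%.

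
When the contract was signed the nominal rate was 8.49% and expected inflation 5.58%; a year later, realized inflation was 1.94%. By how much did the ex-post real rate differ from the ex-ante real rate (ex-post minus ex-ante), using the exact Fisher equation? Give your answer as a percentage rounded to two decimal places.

3.67%

Ex-ante: (1 + 0.0849)/(1 + 0.0558) − 1 = 2.7562%
Ex-post: (1 + 0.0849)/(1 + 0.0194) − 1 = 6.4253%
Difference (ex-post − ex-ante) = 3.6691% → 3.67%.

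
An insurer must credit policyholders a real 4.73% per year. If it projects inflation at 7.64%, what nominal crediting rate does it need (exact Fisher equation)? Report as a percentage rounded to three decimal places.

12.731%

(1 + i) = (1 + r)(1 + π) = 1.04730 × 1.07640 = 1.12731372
i = 1.12731372 − 1, so the required nominal rate is 12.731%.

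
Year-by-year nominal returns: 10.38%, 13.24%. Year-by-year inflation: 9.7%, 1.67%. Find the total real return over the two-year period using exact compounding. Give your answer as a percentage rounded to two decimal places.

Nominal growth factor = 1.1038 × 1.1324 = 1.249943
Price-level growth factor = 1.0970 × 1.0167 = 1.115320
Real growth factor = 1.249943 / 1.115320 = 1.120704
Total real return = 1.120704 − 1 → 12.07%.

12.07%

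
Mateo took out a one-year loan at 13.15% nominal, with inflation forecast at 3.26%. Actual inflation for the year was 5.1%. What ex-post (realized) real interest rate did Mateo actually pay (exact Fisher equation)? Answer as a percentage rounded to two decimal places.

7.66%

Ex-post: (1 + 0.1315)/(1 + 0.0510) − 1 = 7.6594%
So the realized real rate is 7.66%.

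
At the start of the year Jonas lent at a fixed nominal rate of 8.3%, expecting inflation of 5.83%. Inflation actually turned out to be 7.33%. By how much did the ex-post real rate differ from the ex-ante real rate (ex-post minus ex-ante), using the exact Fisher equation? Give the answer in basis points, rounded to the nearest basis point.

-143 basis points

Ex-ante: (1 + 0.0830)/(1 + 0.0583) − 1 = 2.3339%
Ex-post: (1 + 0.0830)/(1 + 0.0733) − 1 = 0.9038%
Difference (ex-post − ex-ante) = -1.4302% → -143 basis points.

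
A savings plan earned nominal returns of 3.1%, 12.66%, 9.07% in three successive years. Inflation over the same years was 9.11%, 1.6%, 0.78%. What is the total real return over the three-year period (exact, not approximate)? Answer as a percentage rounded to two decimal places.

Compound the nominal returns: 1.0310 × 1.1266 × 1.0907 = 1.266875.
Compound inflation: 1.0911 × 1.0160 × 1.0078 = 1.117204.
Deflate: 1.266875 / 1.117204 = 1.133969.
Total real return = 1.133969 − 1 → 13.40%.

13.40%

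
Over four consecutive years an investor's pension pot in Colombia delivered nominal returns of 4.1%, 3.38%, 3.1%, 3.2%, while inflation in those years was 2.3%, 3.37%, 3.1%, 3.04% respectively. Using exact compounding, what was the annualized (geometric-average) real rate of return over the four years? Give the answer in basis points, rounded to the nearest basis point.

48 basis points

Nominal growth factor = 1.0410 × 1.0338 × 1.0310 × 1.0320 = 1.14505308
Price-level growth factor = 1.0230 × 1.0337 × 1.0310 × 1.0304 = 1.12340064
Real growth factor = 1.14505308 / 1.12340064 = 1.01927402
Annualized real rate = 1.01927402^(1/4) − 1 = 0.4784% → 48 basis points.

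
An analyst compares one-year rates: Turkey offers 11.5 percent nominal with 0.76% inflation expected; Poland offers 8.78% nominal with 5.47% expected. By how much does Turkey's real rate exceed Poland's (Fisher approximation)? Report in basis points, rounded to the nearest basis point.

743 basis points

Turkey: 11.5% − 0.76% = 10.740%
Poland: 8.78% − 5.47% = 3.310%
Differential = 7.430% → 743 basis points.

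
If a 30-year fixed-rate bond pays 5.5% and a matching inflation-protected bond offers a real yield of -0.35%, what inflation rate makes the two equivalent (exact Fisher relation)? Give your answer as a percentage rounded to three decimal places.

(1 + π) = (1 + i)/(1 + r) = 1.05500 / 0.99650 = 1.0587055
Break-even inflation = 1.0587055 − 1 → 5.871%.

5.871%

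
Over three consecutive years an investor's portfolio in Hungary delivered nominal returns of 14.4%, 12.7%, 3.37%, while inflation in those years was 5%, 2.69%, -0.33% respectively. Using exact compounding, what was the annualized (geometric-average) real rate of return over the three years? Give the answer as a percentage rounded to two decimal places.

7.44%

Nominal growth factor = 1.1440 × 1.1270 × 1.0337 = 1.33273701
Price-level growth factor = 1.0500 × 1.0269 × 0.9967 = 1.07468679
Real growth factor = 1.33273701 / 1.07468679 = 1.24011667
Annualized real rate = 1.24011667^(1/3) − 1 = 7.4371% → 7.44%.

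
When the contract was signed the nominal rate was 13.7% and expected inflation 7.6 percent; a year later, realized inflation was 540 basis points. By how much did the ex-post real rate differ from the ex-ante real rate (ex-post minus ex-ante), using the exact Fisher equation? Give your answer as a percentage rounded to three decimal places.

Ex-ante: (1 + 0.1370)/(1 + 0.0760) − 1 = 5.6691%
Ex-post: (1 + 0.1370)/(1 + 0.0540) − 1 = 7.8748%
Difference (ex-post − ex-ante) = 2.2056% → 2.206%.

2.206%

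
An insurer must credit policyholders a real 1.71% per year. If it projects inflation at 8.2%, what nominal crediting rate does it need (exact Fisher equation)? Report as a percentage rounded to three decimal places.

(1 + i) = (1 + r)(1 + π) = 1.01710 × 1.08200 = 1.1005022
i = 1.1005022 − 1, so the required nominal rate is 10.050%.

10.050%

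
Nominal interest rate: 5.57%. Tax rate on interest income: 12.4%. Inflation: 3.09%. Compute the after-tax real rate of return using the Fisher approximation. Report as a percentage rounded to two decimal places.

1.79%

After-tax nominal return = 5.57% × (1 − 0.124) = 4.87932%.
r ≈ 4.87932% − 3.09% → 1.79%.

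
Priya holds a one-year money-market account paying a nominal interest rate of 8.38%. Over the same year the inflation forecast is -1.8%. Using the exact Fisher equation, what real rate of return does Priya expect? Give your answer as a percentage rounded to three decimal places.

10.367%

By the Fisher equation, 1 + r = (1 + i)/(1 + π).
1 + r = 1.08380 / 0.98200 = 1.103666
r = 1.103666 − 1 = 10.3666%, i.e. 10.367%.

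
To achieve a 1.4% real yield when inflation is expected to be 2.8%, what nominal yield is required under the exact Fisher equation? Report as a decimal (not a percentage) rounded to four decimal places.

0.0424

(1 + i) = (1 + r)(1 + π) = 1.01400 × 1.02800 = 1.042392
i = 1.042392 − 1, so the required nominal rate is 0.0424.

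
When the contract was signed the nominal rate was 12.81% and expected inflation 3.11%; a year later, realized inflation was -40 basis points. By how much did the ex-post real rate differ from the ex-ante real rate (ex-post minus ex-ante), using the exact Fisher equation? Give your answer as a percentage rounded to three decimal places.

Ex-ante: (1 + 0.1281)/(1 + 0.0311) − 1 = 9.4074%
Ex-post: (1 + 0.1281)/(1 − 0.0040) − 1 = 13.2631%
Difference (ex-post − ex-ante) = 3.8556% → 3.856%.

3.856%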